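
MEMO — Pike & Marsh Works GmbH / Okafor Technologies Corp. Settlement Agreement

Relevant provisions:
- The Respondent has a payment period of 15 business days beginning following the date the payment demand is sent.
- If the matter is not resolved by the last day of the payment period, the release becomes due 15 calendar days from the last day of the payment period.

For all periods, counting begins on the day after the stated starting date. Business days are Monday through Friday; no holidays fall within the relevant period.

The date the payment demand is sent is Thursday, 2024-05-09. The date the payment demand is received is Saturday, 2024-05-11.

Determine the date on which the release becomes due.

2024-06-14

From Thursday, 2024-05-09, 15 business days (May 10, May 13, May 14, May 15, …, May 28, May 29, May 30, skipping weekends) brings us to Thursday, 2024-05-30, which is the last day of the payment period.
The date on which the release becomes due: 2024-05-30 + 15 days = 2024-06-14.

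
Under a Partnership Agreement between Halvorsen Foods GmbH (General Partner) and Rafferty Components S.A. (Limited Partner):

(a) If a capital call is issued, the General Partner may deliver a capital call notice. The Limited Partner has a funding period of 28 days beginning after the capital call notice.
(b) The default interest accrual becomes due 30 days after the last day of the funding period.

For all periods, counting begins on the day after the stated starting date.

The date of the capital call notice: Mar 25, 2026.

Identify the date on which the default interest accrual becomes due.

Adding 28 calendar days to Mar 25, 2026 gives Apr 22, 2026, which is the last day of the funding period.
The date on which the default interest accrual becomes due: Apr 22, 2026 + 30 days = May 22, 2026.

May 22, 2026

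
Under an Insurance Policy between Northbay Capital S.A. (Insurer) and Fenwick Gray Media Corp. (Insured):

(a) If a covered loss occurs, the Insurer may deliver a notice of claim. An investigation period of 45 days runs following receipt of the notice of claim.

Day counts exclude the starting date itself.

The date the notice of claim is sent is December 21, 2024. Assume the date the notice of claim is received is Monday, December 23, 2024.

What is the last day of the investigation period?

The last day of the investigation period: 45 calendar days after December 23, 2024 is February 6, 2025.

February 6, 2025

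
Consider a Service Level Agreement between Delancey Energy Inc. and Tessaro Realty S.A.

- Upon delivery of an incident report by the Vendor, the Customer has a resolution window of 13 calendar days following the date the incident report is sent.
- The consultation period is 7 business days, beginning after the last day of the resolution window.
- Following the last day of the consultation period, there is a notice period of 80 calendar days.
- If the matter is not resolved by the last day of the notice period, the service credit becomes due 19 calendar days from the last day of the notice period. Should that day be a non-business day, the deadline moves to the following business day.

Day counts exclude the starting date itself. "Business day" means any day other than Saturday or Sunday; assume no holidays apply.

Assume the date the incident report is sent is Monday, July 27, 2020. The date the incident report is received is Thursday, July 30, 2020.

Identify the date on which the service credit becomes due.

November 25, 2020

Adding 13 calendar days to July 27, 2020 gives August 9, 2020, which is the last day of the resolution window.
From Sunday, August 9, 2020, 7 business days (Aug 10, Aug 11, Aug 12, Aug 13, Aug 14, Aug 17, Aug 18, skipping weekends) brings us to Tuesday, August 18, 2020, which is the last day of the consultation period.
The last day of the notice period: August 18, 2020 + 80 days = November 6, 2020.
The date on which the service credit becomes due: 19 calendar days after November 6, 2020 is November 25, 2020. November 25, 2020 is a Wednesday, so no roll-forward applies.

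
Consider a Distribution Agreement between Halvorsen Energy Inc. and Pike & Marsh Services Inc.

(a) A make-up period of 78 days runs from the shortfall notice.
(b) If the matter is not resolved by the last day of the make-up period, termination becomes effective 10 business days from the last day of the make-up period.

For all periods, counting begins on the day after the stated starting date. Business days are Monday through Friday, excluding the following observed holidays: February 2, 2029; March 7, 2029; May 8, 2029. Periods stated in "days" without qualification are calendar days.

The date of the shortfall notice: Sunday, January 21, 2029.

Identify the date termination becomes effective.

April 23, 2029

The last day of the make-up period: January 21, 2029 + 78 days = April 9, 2029.
From Monday, April 9, 2029, 10 business days (Apr 10, Apr 11, Apr 12, Apr 13, Apr 16, Apr 17, Apr 18, Apr 19, Apr 20, Apr 23, skipping weekends) brings us to Monday, April 23, 2029, which is the date termination becomes effective.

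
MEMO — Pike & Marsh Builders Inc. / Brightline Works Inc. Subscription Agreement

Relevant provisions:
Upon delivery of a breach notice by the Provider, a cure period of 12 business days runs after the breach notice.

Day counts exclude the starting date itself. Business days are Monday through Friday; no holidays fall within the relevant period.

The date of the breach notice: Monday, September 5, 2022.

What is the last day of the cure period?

From Monday, September 5, 2022, 12 business days (Sep 6, Sep 7, Sep 8, Sep 9, …, Sep 19, Sep 20, Sep 21, skipping weekends) brings us to Wednesday, September 21, 2022, which is the last day of the cure period.

September 21, 2022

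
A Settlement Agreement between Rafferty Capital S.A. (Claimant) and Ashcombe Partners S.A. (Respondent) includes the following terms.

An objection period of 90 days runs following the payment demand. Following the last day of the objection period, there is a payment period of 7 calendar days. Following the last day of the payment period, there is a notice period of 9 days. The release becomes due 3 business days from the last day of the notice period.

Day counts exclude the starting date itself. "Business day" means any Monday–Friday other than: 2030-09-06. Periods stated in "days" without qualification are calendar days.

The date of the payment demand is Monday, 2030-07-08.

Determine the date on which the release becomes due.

2030-10-25

Adding 90 calendar days to 2030-07-08 gives 2030-10-06, which is the last day of the objection period.
Adding 7 calendar days to 2030-10-06 gives 2030-10-13, which is the last day of the payment period.
The last day of the notice period: 2030-10-13 + 9 days = 2030-10-22.
From Tuesday, 2030-10-22, 3 business days (Oct 23, Oct 24, Oct 25, skipping weekends) brings us to Friday, 2030-10-25, which is the date on which the release becomes due.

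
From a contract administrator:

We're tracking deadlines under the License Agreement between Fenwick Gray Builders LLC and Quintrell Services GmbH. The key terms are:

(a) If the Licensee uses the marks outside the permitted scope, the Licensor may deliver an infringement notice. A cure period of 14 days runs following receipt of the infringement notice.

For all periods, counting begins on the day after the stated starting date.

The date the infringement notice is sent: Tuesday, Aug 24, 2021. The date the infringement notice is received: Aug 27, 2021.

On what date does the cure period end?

Adding 14 calendar days to Aug 27, 2021 gives Sep 10, 2021, which is the last day of the cure period.

Sep 10, 2021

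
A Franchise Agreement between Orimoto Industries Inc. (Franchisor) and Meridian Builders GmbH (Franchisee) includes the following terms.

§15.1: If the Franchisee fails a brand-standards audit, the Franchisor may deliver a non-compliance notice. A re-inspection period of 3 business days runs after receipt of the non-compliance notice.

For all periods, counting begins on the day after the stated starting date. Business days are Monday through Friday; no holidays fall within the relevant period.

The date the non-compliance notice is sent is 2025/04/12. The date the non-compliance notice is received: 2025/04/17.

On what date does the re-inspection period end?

2025/04/22

From Thursday, 2025/04/17, 3 business days (Apr 18, Apr 21, Apr 22, skipping weekends) brings us to Tuesday, 2025/04/22, which is the last day of the re-inspection period.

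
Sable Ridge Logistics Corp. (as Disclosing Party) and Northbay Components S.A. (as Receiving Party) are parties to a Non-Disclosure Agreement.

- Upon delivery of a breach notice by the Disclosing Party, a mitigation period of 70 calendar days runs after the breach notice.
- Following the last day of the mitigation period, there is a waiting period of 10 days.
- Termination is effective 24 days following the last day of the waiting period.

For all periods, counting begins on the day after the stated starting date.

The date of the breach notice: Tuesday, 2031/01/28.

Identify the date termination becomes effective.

Adding 70 calendar days to 2031/01/28 gives 2031/04/08, which is the last day of the mitigation period.
Adding 10 calendar days to 2031/04/08 gives 2031/04/18, which is the last day of the waiting period.
The date termination becomes effective: 24 calendar days after 2031/04/18 is 2031/05/12.

2031/05/12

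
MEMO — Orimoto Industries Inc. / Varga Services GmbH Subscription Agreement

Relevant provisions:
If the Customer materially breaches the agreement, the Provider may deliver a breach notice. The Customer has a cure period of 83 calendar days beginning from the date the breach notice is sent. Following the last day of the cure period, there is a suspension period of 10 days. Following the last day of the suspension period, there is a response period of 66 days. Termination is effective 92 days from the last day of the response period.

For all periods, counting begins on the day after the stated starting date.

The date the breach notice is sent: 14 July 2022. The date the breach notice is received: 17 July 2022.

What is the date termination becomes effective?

22 March 2023

The last day of the cure period: 83 calendar days after 14 July 2022 is 5 October 2022.
The last day of the suspension period: 5 October 2022 + 10 days = 15 October 2022.
Adding 66 calendar days to 15 October 2022 gives 20 December 2022, which is the last day of the response period.
The date termination becomes effective: 92 calendar days after 20 December 2022 is 22 March 2023.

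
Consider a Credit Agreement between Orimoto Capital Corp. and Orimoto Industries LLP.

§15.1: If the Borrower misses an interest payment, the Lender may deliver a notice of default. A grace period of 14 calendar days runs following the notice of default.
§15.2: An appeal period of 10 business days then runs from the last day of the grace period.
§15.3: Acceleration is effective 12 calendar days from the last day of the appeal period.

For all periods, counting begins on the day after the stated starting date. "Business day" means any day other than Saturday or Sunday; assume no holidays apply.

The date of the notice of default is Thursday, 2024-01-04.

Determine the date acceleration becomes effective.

2024-02-13

The last day of the grace period: 2024-01-04 + 14 days = 2024-01-18.
The last day of the appeal period: counting 10 business days from Thursday, 2024-01-18 (Jan 19, Jan 22, Jan 23, Jan 24, Jan 25, Jan 26, Jan 29, Jan 30, Jan 31, Feb 1, skipping weekends) reaches Thursday, 2024-02-01.
The date acceleration becomes effective: 12 calendar days after 2024-02-01 is 2024-02-13.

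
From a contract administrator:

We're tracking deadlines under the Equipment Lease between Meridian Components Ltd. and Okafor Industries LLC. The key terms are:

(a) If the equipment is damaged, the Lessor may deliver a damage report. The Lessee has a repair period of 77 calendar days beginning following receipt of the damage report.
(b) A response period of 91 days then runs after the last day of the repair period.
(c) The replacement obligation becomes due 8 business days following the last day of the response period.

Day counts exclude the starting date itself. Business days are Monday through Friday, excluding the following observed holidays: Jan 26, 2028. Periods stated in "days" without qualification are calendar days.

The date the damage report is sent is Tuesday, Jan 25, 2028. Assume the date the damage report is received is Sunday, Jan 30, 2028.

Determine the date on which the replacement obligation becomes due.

Jul 26, 2028

Adding 77 calendar days to Jan 30, 2028 gives Apr 16, 2028, which is the last day of the repair period.
The last day of the response period: Apr 16, 2028 + 91 days = Jul 16, 2028.
From Sunday, Jul 16, 2028, 8 business days (Jul 17, Jul 18, Jul 19, Jul 20, Jul 21, Jul 24, Jul 25, Jul 26, skipping weekends) brings us to Wednesday, Jul 26, 2028, which is the date on which the replacement obligation becomes due.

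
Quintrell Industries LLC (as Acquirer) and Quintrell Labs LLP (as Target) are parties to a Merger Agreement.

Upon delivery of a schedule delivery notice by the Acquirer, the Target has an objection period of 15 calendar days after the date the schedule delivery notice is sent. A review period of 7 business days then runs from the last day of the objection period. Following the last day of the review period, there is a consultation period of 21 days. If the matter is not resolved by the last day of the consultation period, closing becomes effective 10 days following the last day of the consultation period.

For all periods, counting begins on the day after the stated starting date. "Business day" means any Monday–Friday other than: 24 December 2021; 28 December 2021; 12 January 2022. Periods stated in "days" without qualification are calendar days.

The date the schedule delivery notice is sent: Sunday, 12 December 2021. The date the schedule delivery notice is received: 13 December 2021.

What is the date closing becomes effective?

The last day of the objection period: 12 December 2021 + 15 days = 27 December 2021.
The last day of the review period: 7 business days after Monday, 27 December 2021, skipping weekends and the listed holiday on Dec 28 — Dec 29, Dec 30, Dec 31, Jan 3, Jan 4, Jan 5, Jan 6 — lands on Thursday, 6 January 2022.
Adding 21 calendar days to 6 January 2022 gives 27 January 2022, which is the last day of the consultation period.
The date closing becomes effective: 27 January 2022 + 10 days = 6 February 2022.

6 February 2022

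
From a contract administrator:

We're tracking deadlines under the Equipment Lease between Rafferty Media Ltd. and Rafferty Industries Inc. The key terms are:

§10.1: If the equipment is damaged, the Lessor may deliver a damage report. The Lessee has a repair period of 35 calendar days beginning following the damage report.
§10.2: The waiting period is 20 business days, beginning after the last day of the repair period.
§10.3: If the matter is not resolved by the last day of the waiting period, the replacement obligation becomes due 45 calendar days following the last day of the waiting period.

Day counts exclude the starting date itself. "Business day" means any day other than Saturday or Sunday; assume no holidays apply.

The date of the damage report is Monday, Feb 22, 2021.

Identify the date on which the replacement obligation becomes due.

Jun 10, 2021

Adding 35 calendar days to Feb 22, 2021 gives Mar 29, 2021, which is the last day of the repair period.
From Monday, Mar 29, 2021, 20 business days (Mar 30, Mar 31, Apr 1, Apr 2, …, Apr 22, Apr 23, Apr 26, skipping weekends) brings us to Monday, Apr 26, 2021, which is the last day of the waiting period.
The date on which the replacement obligation becomes due: 45 calendar days after Apr 26, 2021 is Jun 10, 2021.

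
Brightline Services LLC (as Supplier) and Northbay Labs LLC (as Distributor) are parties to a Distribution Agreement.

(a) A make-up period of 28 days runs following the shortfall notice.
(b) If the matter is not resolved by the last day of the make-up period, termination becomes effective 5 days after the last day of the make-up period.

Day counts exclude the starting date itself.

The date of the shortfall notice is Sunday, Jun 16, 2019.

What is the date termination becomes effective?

Adding 28 calendar days to Jun 16, 2019 gives Jul 14, 2019, which is the last day of the make-up period.
Adding 5 calendar days to Jul 14, 2019 gives Jul 19, 2019, which is the date termination becomes effective.

Jul 19, 2019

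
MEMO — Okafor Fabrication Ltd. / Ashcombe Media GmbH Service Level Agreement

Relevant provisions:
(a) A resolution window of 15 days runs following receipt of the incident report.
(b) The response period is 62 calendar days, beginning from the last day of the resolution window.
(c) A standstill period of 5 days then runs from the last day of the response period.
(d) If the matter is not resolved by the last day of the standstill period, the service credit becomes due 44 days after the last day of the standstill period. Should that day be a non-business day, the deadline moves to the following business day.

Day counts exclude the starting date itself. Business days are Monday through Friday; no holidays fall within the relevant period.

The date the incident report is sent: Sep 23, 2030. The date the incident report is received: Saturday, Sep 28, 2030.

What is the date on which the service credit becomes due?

Feb 3, 2031

The last day of the resolution window: Sep 28, 2030 + 15 days = Oct 13, 2030.
The last day of the response period: 62 calendar days after Oct 13, 2030 is Dec 14, 2030.
The last day of the standstill period: Dec 14, 2030 + 5 days = Dec 19, 2030.
Adding 44 calendar days to Dec 19, 2030 gives Feb 1, 2031, which is the date on which the service credit becomes due. That falls on a Saturday, so it rolls to the next business day, Monday, Feb 3, 2031.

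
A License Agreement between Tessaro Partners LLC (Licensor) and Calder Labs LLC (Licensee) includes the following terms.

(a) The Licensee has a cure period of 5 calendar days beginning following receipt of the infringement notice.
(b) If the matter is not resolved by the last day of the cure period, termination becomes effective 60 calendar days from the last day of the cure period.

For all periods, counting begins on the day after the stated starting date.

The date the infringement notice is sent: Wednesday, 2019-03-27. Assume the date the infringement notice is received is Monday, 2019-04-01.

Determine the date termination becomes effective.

The last day of the cure period: 5 calendar days after 2019-04-01 is 2019-04-06.
Adding 60 calendar days to 2019-04-06 gives 2019-06-05, which is the date termination becomes effective.

2019-06-05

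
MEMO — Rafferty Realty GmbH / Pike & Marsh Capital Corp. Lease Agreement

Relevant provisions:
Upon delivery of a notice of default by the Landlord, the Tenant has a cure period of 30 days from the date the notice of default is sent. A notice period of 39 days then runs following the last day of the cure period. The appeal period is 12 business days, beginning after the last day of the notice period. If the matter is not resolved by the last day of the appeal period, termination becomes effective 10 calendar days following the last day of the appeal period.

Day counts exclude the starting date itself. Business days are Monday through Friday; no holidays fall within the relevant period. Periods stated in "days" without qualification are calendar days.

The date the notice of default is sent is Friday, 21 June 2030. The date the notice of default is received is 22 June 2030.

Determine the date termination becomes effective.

26 September 2030

Adding 30 calendar days to 21 June 2030 gives 21 July 2030, which is the last day of the cure period.
The last day of the notice period: 39 calendar days after 21 July 2030 is 29 August 2030.
The last day of the appeal period: 12 business days after Thursday, 29 August 2030, skipping weekends — Aug 30, Sep 2, Sep 3, Sep 4, …, Sep 12, Sep 13, Sep 16 — lands on Monday, 16 September 2030.
The date termination becomes effective: 16 September 2030 + 10 days = 26 September 2030.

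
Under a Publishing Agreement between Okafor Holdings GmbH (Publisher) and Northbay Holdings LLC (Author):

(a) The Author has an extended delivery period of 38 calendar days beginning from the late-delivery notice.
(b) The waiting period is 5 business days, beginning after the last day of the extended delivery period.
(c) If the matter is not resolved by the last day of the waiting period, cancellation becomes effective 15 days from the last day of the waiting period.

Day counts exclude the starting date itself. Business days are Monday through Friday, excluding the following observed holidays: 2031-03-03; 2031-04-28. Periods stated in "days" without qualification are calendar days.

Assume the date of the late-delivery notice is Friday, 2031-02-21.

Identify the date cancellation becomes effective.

2031-04-22

The last day of the extended delivery period: 2031-02-21 + 38 days = 2031-03-31.
From Monday, 2031-03-31, 5 business days (Apr 1, Apr 2, Apr 3, Apr 4, Apr 7, skipping weekends) brings us to Monday, 2031-04-07, which is the last day of the waiting period.
The date cancellation becomes effective: 15 calendar days after 2031-04-07 is 2031-04-22.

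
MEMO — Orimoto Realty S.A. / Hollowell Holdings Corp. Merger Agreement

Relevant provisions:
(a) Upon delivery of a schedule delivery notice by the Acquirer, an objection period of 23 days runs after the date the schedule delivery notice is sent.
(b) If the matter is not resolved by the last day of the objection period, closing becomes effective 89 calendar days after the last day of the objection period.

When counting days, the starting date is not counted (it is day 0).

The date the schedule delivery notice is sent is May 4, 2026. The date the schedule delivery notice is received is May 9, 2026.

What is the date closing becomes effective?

The last day of the objection period: May 4, 2026 + 23 days = May 27, 2026.
Adding 89 calendar days to May 27, 2026 gives Aug 24, 2026, which is the date closing becomes effective.

Aug 24, 2026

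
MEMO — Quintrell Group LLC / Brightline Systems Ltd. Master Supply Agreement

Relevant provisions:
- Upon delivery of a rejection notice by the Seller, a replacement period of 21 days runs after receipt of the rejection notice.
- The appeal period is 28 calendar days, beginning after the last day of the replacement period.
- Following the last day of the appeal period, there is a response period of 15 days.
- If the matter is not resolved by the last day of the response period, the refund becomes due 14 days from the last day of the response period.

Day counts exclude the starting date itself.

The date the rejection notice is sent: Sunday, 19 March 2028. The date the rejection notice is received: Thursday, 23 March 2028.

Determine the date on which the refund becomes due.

9 June 2028

The last day of the replacement period: 23 March 2028 + 21 days = 13 April 2028.
The last day of the appeal period: 13 April 2028 + 28 days = 11 May 2028.
The last day of the response period: 15 calendar days after 11 May 2028 is 26 May 2028.
Adding 14 calendar days to 26 May 2028 gives 9 June 2028, which is the date on which the refund becomes due.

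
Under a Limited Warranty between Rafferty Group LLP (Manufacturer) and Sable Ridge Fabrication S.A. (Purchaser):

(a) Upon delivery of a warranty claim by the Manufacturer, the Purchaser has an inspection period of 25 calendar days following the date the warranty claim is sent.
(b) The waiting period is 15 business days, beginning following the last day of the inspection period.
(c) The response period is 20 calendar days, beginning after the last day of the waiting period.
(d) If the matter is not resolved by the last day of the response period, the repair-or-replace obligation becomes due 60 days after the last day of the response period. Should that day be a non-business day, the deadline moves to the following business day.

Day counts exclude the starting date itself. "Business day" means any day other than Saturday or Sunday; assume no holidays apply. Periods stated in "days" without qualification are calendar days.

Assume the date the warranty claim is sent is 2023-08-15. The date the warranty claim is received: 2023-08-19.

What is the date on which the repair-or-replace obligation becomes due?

The last day of the inspection period: 25 calendar days after 2023-08-15 is 2023-09-09.
From Saturday, 2023-09-09, 15 business days (Sep 11, Sep 12, Sep 13, Sep 14, …, Sep 27, Sep 28, Sep 29, skipping weekends) brings us to Friday, 2023-09-29, which is the last day of the waiting period.
The last day of the response period: 20 calendar days after 2023-09-29 is 2023-10-19.
The date on which the repair-or-replace obligation becomes due: 60 calendar days after 2023-10-19 is 2023-12-18. 2023-12-18 is a Monday, so no roll-forward applies.

2023-12-18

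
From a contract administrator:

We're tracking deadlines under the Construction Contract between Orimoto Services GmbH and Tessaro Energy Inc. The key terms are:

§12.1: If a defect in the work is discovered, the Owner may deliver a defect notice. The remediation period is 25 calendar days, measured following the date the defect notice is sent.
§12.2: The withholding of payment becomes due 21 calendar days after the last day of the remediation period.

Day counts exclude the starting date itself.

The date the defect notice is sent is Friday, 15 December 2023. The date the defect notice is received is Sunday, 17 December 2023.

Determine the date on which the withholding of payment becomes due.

The last day of the remediation period: 25 calendar days after 15 December 2023 is 9 January 2024.
The date on which the withholding of payment becomes due: 21 calendar days after 9 January 2024 is 30 January 2024.

30 January 2024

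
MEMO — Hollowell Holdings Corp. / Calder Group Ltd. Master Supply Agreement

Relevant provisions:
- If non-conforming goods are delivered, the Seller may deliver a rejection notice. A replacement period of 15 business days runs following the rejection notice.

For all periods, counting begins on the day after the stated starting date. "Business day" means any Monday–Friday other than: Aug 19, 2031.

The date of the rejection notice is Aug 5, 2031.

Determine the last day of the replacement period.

Aug 27, 2031

From Tuesday, Aug 5, 2031, 15 business days (Aug 6, Aug 7, Aug 8, Aug 11, …, Aug 25, Aug 26, Aug 27, skipping weekends and the listed holiday on Aug 19) brings us to Wednesday, Aug 27, 2031, which is the last day of the replacement period.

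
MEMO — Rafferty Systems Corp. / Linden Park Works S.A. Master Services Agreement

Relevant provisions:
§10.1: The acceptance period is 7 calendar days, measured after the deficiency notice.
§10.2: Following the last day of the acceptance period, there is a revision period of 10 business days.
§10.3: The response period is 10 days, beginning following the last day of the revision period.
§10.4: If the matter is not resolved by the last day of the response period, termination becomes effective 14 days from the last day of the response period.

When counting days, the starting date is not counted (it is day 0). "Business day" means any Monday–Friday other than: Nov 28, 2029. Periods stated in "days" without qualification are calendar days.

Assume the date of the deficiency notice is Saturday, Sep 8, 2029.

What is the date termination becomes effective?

Adding 7 calendar days to Sep 8, 2029 gives Sep 15, 2029, which is the last day of the acceptance period.
The last day of the revision period: 10 business days after Saturday, Sep 15, 2029, skipping weekends — Sep 17, Sep 18, Sep 19, Sep 20, Sep 21, Sep 24, Sep 25, Sep 26, Sep 27, Sep 28 — lands on Friday, Sep 28, 2029.
The last day of the response period: 10 calendar days after Sep 28, 2029 is Oct 8, 2029.
The date termination becomes effective: 14 calendar days after Oct 8, 2029 is Oct 22, 2029.

Oct 22, 2029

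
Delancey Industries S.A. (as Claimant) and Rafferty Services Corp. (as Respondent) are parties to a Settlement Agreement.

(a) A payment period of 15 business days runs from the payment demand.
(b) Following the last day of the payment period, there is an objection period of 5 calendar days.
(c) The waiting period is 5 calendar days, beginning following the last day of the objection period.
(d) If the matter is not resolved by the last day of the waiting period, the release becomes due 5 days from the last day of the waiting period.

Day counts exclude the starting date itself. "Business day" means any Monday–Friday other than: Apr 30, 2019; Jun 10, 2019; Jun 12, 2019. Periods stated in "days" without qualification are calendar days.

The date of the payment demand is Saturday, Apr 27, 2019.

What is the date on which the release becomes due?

The last day of the payment period: counting 15 business days from Saturday, Apr 27, 2019 (Apr 29, May 1, May 2, May 3, …, May 16, May 17, May 20, skipping weekends and the listed holiday on Apr 30) reaches Monday, May 20, 2019.
Adding 5 calendar days to May 20, 2019 gives May 25, 2019, which is the last day of the objection period.
Adding 5 calendar days to May 25, 2019 gives May 30, 2019, which is the last day of the waiting period.
The date on which the release becomes due: May 30, 2019 + 5 days = Jun 4, 2019.

Jun 4, 2019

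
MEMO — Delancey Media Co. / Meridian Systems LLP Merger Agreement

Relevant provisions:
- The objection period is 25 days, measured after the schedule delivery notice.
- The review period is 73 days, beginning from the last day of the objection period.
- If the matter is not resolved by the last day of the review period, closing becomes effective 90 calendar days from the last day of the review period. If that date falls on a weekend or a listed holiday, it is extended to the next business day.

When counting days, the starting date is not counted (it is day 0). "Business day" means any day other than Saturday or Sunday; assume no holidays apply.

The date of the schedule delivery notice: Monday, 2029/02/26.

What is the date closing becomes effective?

The last day of the objection period: 25 calendar days after 2029/02/26 is 2029/03/23.
Adding 73 calendar days to 2029/03/23 gives 2029/06/04, which is the last day of the review period.
The date closing becomes effective: 90 calendar days after 2029/06/04 is 2029/09/02. That falls on a Sunday, so it rolls to the next business day, Monday, 2029/09/03.

2029/09/03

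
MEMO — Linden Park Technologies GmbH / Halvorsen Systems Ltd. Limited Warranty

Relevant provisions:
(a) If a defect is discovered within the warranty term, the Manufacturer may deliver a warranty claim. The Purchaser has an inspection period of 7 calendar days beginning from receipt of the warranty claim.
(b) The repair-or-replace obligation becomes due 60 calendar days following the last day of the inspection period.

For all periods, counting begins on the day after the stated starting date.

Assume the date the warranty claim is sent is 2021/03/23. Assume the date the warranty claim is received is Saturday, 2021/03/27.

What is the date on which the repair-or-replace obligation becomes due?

The last day of the inspection period: 2021/03/27 + 7 days = 2021/04/03.
The date on which the repair-or-replace obligation becomes due: 60 calendar days after 2021/04/03 is 2021/06/02.

2021/06/02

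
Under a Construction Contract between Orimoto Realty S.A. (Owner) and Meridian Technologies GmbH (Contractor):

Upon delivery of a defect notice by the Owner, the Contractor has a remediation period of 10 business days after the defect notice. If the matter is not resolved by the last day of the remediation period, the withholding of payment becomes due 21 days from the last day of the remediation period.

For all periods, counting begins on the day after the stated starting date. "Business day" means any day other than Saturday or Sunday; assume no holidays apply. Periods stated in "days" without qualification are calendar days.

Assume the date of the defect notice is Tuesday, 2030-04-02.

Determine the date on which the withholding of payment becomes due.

2030-05-07

The last day of the remediation period: 10 business days after Tuesday, 2030-04-02, skipping weekends — Apr 3, Apr 4, Apr 5, Apr 8, Apr 9, Apr 10, Apr 11, Apr 12, Apr 15, Apr 16 — lands on Tuesday, 2030-04-16.
Adding 21 calendar days to 2030-04-16 gives 2030-05-07, which is the date on which the withholding of payment becomes due.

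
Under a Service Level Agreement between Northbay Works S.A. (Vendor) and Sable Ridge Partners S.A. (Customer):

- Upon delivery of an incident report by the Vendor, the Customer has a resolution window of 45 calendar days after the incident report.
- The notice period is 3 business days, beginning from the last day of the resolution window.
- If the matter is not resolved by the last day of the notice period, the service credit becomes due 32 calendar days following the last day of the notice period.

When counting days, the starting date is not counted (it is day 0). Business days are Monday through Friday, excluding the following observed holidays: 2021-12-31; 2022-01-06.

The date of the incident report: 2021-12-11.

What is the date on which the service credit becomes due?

2022-03-01

Adding 45 calendar days to 2021-12-11 gives 2022-01-25, which is the last day of the resolution window.
The last day of the notice period: 3 business days after Tuesday, 2022-01-25, skipping weekends — Jan 26, Jan 27, Jan 28 — lands on Friday, 2022-01-28.
Adding 32 calendar days to 2022-01-28 gives 2022-03-01, which is the date on which the service credit becomes due.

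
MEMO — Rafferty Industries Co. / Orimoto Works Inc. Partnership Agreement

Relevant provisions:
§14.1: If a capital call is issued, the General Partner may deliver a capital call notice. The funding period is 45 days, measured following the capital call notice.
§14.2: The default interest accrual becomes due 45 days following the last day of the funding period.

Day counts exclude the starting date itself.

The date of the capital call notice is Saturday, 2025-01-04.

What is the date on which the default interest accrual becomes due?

Adding 45 calendar days to 2025-01-04 gives 2025-02-18, which is the last day of the funding period.
The date on which the default interest accrual becomes due: 2025-02-18 + 45 days = 2025-04-04.

2025-04-04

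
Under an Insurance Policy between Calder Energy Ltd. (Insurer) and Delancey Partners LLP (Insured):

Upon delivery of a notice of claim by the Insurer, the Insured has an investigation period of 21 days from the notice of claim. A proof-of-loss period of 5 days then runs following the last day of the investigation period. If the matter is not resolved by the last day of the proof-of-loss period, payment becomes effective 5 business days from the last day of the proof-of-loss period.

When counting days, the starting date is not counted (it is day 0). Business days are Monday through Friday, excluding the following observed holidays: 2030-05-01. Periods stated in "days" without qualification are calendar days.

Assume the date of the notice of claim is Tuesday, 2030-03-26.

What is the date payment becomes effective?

The last day of the investigation period: 2030-03-26 + 21 days = 2030-04-16.
Adding 5 calendar days to 2030-04-16 gives 2030-04-21, which is the last day of the proof-of-loss period.
The date payment becomes effective: 5 business days after Sunday, 2030-04-21, skipping weekends — Apr 22, Apr 23, Apr 24, Apr 25, Apr 26 — lands on Friday, 2030-04-26.

2030-04-26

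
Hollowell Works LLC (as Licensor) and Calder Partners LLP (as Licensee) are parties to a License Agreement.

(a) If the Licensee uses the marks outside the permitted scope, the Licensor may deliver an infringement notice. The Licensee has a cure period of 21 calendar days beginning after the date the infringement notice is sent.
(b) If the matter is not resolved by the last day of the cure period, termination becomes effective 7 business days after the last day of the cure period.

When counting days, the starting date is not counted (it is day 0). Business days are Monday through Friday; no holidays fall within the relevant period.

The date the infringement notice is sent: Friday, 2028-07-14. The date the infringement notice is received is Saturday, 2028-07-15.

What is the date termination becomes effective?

2028-08-15

Adding 21 calendar days to 2028-07-14 gives 2028-08-04, which is the last day of the cure period.
The date termination becomes effective: 7 business days after Friday, 2028-08-04, skipping weekends — Aug 7, Aug 8, Aug 9, Aug 10, Aug 11, Aug 14, Aug 15 — lands on Tuesday, 2028-08-15.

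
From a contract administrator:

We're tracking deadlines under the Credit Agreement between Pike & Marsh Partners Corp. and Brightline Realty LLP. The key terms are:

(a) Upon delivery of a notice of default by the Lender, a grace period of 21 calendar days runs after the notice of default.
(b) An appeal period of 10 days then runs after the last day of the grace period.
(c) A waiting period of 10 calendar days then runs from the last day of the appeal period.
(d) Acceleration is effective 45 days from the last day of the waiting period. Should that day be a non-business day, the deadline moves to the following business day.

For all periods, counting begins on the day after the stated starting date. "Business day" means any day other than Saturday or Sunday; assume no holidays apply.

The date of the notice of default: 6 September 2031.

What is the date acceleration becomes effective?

1 December 2031

The last day of the grace period: 21 calendar days after 6 September 2031 is 27 September 2031.
The last day of the appeal period: 27 September 2031 + 10 days = 7 October 2031.
The last day of the waiting period: 10 calendar days after 7 October 2031 is 17 October 2031.
The date acceleration becomes effective: 45 calendar days after 17 October 2031 is 1 December 2031. 1 December 2031 is a Monday, so no roll-forward applies.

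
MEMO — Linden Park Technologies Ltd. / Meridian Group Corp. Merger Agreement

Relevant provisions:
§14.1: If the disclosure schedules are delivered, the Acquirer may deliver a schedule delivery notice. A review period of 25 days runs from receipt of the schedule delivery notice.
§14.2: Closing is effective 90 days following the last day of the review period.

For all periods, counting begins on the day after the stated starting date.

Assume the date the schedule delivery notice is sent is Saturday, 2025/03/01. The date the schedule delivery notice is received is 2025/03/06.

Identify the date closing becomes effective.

The last day of the review period: 2025/03/06 + 25 days = 2025/03/31.
Adding 90 calendar days to 2025/03/31 gives 2025/06/29, which is the date closing becomes effective.

2025/06/29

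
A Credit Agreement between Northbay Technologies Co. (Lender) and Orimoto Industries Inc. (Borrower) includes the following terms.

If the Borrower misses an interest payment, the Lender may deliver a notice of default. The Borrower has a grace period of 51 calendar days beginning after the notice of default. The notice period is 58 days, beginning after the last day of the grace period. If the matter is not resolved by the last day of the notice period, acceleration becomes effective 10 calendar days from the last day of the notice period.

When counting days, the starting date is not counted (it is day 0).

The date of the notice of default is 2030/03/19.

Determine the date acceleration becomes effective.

Adding 51 calendar days to 2030/03/19 gives 2030/05/09, which is the last day of the grace period.
The last day of the notice period: 2030/05/09 + 58 days = 2030/07/06.
The date acceleration becomes effective: 2030/07/06 + 10 days = 2030/07/16.

2030/07/16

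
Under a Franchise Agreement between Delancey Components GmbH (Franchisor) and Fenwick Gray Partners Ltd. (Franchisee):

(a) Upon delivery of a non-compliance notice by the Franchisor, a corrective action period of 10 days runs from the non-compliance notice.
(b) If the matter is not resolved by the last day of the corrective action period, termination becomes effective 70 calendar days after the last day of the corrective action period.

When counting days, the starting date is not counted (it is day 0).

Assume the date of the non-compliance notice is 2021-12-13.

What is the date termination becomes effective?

2022-03-03

The last day of the corrective action period: 2021-12-13 + 10 days = 2021-12-23.
The date termination becomes effective: 70 calendar days after 2021-12-23 is 2022-03-03.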